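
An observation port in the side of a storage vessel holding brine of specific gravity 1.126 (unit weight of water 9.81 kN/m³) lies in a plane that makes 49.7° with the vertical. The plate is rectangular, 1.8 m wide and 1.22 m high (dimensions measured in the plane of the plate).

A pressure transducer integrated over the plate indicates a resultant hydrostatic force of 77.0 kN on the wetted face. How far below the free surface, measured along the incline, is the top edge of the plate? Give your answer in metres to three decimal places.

y_top ≈ 4.298 m

γ = 1.126 × 9.81 = 11.04606 kN/m³.
A = 1.8 × 1.22 = 2.196 m².
From F = γ·h_c·A, the centroid depth is h_c = 77.0/(11.04606 × 2.196) = 3.17432 m.
The plate makes 49.7° with the vertical, i.e. θ = 90° − 49.7° = 40.3° to the horizontal. Measuring y along the incline from the free-surface line, vertical depth h = y·sinθ with sinθ = 0.646790.
Along the incline, y_c = h_c/sinθ = 3.17432/0.646790 = 4.90781 m.
The centroid lies 1.22/2 = 0.61 m below the top edge, so the top edge sits at y_top = 4.90781 − 0.61 = 4.29781 m along the incline.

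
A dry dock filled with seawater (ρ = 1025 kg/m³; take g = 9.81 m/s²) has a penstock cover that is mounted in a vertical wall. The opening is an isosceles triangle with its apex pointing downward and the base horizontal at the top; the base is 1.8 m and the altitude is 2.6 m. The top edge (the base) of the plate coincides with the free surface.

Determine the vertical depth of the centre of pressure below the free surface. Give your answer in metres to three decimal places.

h_p = 1.300 m

γ = ρg = 1025 × 9.81 / 1000 = 10.05525 kN/m³.
With the apex down, the centroid sits h/3 = 2.6/3 = 0.866667 m below the base (the top edge), so the centroid depth is h_c = 0.866667 m.
A = ½ × 1.8 × 2.6 = 2.34 m².
Resultant F = γ·h_c·A = 10.05525 × 0.866667 × 2.34 = 20.3921 kN.
I_c = b·h³/36 = 1.8 × 2.6³/36 = 0.8788 m⁴.
Centre of pressure: y_p = y_c + I_c/(y_c·A) = 0.866667 + 0.8788/(0.866667 × 2.34) = 0.866667 + 0.433333 = 1.3 m along the plane.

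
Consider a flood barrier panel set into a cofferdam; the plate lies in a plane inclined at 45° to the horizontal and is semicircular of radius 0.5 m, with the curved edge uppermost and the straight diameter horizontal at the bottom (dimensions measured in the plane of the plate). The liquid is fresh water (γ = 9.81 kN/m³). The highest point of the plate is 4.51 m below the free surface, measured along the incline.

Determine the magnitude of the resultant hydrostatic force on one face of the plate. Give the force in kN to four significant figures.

γ = 9.81 kN/m³.
Let θ = 45° be the plate's angle to the horizontal; measure y along the incline from where the plane meets the free surface. Vertical depth h = y·sinθ with sinθ = 0.707107.
The centroid lies 4r/(3π) = 0.212207 m above the diameter, so r − 4r/(3π) = 0.5 − 0.212207 = 0.287793 m below the topmost point, so y_c = 4.51 + 0.287793 = 4.79779 m and h_c = 4.79779 × 0.707107 = 3.39255 m.
A = πr²/2 = π × 0.5²/2 = 0.392699 m².
Resultant F = γ·h_c·A = 9.81 × 3.39255 × 0.392699 = 13.0694 kN.

F ≈ 13.07 kN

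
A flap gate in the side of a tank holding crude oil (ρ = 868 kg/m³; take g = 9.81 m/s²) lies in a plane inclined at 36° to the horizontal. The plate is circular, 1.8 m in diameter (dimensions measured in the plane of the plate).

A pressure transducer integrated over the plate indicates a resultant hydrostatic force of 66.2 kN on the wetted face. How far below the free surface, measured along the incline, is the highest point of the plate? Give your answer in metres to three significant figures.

y_top ≈ 4.30 m

γ = ρg = 868 × 9.81 / 1000 = 8.51508 kN/m³.
A = π(0.9)² = 2.54469 m².
From F = γ·h_c·A, the centroid depth is h_c = 66.2/(8.51508 × 2.54469) = 3.05516 m.
Let θ = 36° be the plate's angle to the horizontal; measure y along the incline from where the plane meets the free surface. Vertical depth h = y·sinθ with sinθ = 0.587785.
Along the incline, y_c = h_c/sinθ = 3.05516/0.587785 = 5.19775 m.
The centroid is at the centre, 0.9 m below the top of the plate, so the highest point sits at y_top = 5.19775 − 0.9 = 4.29775 m along the incline.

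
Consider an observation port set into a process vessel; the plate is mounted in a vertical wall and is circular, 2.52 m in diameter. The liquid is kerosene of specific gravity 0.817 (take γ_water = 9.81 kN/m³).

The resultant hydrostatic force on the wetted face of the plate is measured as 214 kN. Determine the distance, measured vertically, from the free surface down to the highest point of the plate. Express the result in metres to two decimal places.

d_top ≈ 4.09 m

γ = 0.817 × 9.81 = 8.01477 kN/m³.
A = π(1.26)² = 4.98759 m².
From F = γ·h_c·A, the centroid depth is h_c = 214/(8.01477 × 4.98759) = 5.35343 m.
The centroid is at the centre, 1.26 m below the top of the plate, so the highest point sits at h_top = 5.35343 − 1.26 = 4.09343 m below the surface.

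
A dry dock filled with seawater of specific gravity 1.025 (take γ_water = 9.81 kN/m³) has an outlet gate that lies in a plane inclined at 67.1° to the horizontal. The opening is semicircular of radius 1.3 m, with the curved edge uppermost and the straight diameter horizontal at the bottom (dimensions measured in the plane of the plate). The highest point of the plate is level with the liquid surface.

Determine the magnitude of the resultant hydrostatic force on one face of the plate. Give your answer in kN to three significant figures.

F ≈ 18.4 kN

γ = 1.025 × 9.81 = 10.05525 kN/m³.
Let θ = 67.1° be the plate's angle to the horizontal; measure y along the incline from where the plane meets the free surface. Vertical depth h = y·sinθ with sinθ = 0.921185.
The centroid lies 4r/(3π) = 0.551737 m above the diameter, so r − 4r/(3π) = 1.3 − 0.551737 = 0.748263 m below the topmost point, so y_c = 0.748263 m and h_c = 0.748263 × 0.921185 = 0.689289 m.
A = πr²/2 = π × 1.3²/2 = 2.65465 m².
Resultant F = γ·h_c·A = 10.05525 × 0.689289 × 2.65465 = 18.3993 kN.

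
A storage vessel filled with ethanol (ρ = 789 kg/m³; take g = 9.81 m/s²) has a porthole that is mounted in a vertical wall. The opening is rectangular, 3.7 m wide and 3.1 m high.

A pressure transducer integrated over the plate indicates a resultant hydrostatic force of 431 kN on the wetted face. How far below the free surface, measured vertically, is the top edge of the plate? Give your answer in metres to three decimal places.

d_top ≈ 3.305 m

γ = ρg = 789 × 9.81 / 1000 = 7.74009 kN/m³.
A = 3.7 × 3.1 = 11.47 m².
From F = γ·h_c·A, the centroid depth is h_c = 431/(7.74009 × 11.47) = 4.85476 m.
The centroid lies 3.1/2 = 1.55 m below the top edge, so the top edge sits at h_top = 4.85476 − 1.55 = 3.30476 m below the surface.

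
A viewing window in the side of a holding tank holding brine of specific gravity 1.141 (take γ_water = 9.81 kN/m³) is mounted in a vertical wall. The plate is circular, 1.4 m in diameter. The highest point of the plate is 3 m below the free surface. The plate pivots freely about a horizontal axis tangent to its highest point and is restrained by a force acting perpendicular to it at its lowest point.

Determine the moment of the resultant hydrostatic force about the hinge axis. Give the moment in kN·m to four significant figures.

M ≈ 46.74 kN·m

γ = 1.141 × 9.81 = 11.19321 kN/m³.
The centroid is at the centre, 0.7 m below the top of the plate, so the centroid depth is h_c = 3 + 0.7 = 3.7 m.
A = π(0.7)² = 1.53938 m².
Resultant F = γ·h_c·A = 11.19321 × 3.7 × 1.53938 = 63.7532 kN.
I_c = πr⁴/4 = π × 0.7⁴/4 = 0.188574 m⁴.
Centre of pressure: y_p = y_c + I_c/(y_c·A) = 3.7 + 0.188574/(3.7 × 1.53938) = 3.7 + 0.0331081 = 3.73311 m along the plane.
The resultant acts 0.7 + 0.0331081 = 0.733108 m (along the plate) below the hinge at the top edge, so the moment about the hinge is M = F × 0.733108 = 63.7532 × 0.733108 = 46.738 kN·m.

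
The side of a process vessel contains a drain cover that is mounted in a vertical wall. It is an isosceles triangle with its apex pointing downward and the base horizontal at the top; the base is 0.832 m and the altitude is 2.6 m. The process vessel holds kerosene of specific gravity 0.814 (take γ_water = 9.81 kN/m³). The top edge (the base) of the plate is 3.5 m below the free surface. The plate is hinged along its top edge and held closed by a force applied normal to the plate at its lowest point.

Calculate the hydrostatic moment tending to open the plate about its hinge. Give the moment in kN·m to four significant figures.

M ≈ 35.93 kN·m

γ = 0.814 × 9.81 = 7.98534 kN/m³.
With the apex down, the centroid sits h/3 = 2.6/3 = 0.866667 m below the base (the top edge), so the centroid depth is h_c = 3.5 + 0.866667 = 4.36667 m.
A = ½ × 0.832 × 2.6 = 1.0816 m².
Resultant F = γ·h_c·A = 7.98534 × 4.36667 × 1.0816 = 37.7147 kN.
I_c = b·h³/36 = 0.832 × 2.6³/36 = 0.406201 m⁴.
Centre of pressure: y_p = y_c + I_c/(y_c·A) = 4.36667 + 0.406201/(4.36667 × 1.0816) = 4.36667 + 0.086005 = 4.45268 m along the plane.
The resultant acts 0.866667 + 0.086005 = 0.952672 m (along the plate) below the hinge at the top edge, so the moment about the hinge is M = F × 0.952672 = 37.7147 × 0.952672 = 35.9297 kN·m.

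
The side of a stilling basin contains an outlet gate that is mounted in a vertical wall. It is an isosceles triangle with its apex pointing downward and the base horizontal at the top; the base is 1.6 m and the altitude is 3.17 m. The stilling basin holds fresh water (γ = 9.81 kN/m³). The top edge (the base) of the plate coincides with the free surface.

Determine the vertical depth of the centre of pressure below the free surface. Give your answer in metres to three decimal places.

h_p = 1.585 m

γ = 9.81 kN/m³.
With the apex down, the centroid sits h/3 = 3.17/3 = 1.05667 m below the base (the top edge), so the centroid depth is h_c = 1.05667 m.
A = ½ × 1.6 × 3.17 = 2.536 m².
Resultant F = γ·h_c·A = 9.81 × 1.05667 × 2.536 = 26.288 kN.
I_c = b·h³/36 = 1.6 × 3.17³/36 = 1.41578 m⁴.
Centre of pressure: y_p = y_c + I_c/(y_c·A) = 1.05667 + 1.41578/(1.05667 × 2.536) = 1.05667 + 0.528332 = 1.585 m along the plane.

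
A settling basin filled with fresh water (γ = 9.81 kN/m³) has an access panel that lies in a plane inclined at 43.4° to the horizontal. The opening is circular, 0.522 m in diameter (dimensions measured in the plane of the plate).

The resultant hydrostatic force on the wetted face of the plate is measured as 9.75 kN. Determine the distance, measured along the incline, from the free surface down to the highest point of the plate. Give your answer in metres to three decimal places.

γ = 9.81 kN/m³.
A = π(0.261)² = 0.214008 m².
From F = γ·h_c·A, the centroid depth is h_c = 9.75/(9.81 × 0.214008) = 4.64414 m.
Let θ = 43.4° be the plate's angle to the horizontal; measure y along the incline from where the plane meets the free surface. Vertical depth h = y·sinθ with sinθ = 0.687088.
Along the incline, y_c = h_c/sinθ = 4.64414/0.687088 = 6.75916 m.
The centroid is at the centre, 0.261 m below the top of the plate, so the highest point sits at y_top = 6.75916 − 0.261 = 6.49816 m along the incline.

y_top ≈ 6.498 m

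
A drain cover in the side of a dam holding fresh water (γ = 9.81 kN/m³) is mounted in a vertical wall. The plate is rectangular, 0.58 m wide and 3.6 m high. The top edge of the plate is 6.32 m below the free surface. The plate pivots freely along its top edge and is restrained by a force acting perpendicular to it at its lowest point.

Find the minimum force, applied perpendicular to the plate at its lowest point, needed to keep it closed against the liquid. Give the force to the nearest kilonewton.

γ = 9.81 kN/m³.
The centroid lies 3.6/2 = 1.8 m below the top edge, so the centroid depth is h_c = 6.32 + 1.8 = 8.12 m.
A = 0.58 × 3.6 = 2.088 m².
Resultant F = γ·h_c·A = 9.81 × 8.12 × 2.088 = 166.324 kN.
I_c = b·h³/12 = 0.58 × 3.6³/12 = 2.25504 m⁴.
Centre of pressure: y_p = y_c + I_c/(y_c·A) = 8.12 + 2.25504/(8.12 × 2.088) = 8.12 + 0.133005 = 8.253 m along the plane.
The resultant acts 1.8 + 0.133005 = 1.93301 m (along the plate) below the hinge at the top edge, so the moment about the hinge is M = F × 1.93301 = 166.324 × 1.93301 = 321.506 kN·m.
A normal force at the bottom, 3.6 m from the hinge, must supply this moment: P = 321.506/3.6 = 89.3072 kN.

P ≈ 89 kN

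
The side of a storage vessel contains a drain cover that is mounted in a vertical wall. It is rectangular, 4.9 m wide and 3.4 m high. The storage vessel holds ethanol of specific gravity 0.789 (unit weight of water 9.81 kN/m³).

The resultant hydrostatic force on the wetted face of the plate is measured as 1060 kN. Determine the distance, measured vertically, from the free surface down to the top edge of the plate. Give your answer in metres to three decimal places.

γ = 0.789 × 9.81 = 7.74009 kN/m³.
A = 4.9 × 3.4 = 16.66 m².
From F = γ·h_c·A, the centroid depth is h_c = 1060/(7.74009 × 16.66) = 8.22025 m.
The centroid lies 3.4/2 = 1.7 m below the top edge, so the top edge sits at h_top = 8.22025 − 1.7 = 6.52025 m below the surface.

d_top ≈ 6.520 m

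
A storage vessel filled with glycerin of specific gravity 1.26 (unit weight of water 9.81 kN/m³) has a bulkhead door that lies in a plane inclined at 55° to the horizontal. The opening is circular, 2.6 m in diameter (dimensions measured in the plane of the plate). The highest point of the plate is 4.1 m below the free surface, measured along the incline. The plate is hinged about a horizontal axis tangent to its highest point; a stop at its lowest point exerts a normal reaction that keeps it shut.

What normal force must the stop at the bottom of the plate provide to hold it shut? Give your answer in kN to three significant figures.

P ≈ 154 kN

γ = 1.26 × 9.81 = 12.3606 kN/m³.
Let θ = 55° be the plate's angle to the horizontal; measure y along the incline from where the plane meets the free surface. Vertical depth h = y·sinθ with sinθ = 0.819152.
The centroid is at the centre, 1.3 m below the top of the plate, so y_c = 4.1 + 1.3 = 5.4 m and h_c = 5.4 × 0.819152 = 4.42342 m.
A = π(1.3)² = 5.30929 m².
Resultant F = γ·h_c·A = 12.3606 × 4.42342 × 5.30929 = 290.291 kN.
I_c = πr⁴/4 = π × 1.3⁴/4 = 2.24318 m⁴.
Centre of pressure: y_p = y_c + I_c/(y_c·A) = 5.4 + 2.24318/(5.4 × 5.30929) = 5.4 + 0.0782409 = 5.47824 m along the plane.
The resultant acts 1.3 + 0.0782409 = 1.37824 m (along the plate) below the hinge at the top edge, so the moment about the hinge is M = F × 1.37824 = 290.291 × 1.37824 = 400.091 kN·m.
A normal force at the bottom, 2.6 m from the hinge, must supply this moment: P = 400.091/2.6 = 153.881 kN.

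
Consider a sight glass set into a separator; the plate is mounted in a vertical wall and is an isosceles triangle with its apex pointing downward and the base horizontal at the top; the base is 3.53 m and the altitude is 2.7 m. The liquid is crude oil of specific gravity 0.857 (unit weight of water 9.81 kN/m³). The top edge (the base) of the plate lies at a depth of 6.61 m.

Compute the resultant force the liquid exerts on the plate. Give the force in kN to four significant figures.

γ = 0.857 × 9.81 = 8.40717 kN/m³.
With the apex down, the centroid sits h/3 = 2.7/3 = 0.9 m below the base (the top edge), so the centroid depth is h_c = 6.61 + 0.9 = 7.51 m.
A = ½ × 3.53 × 2.7 = 4.7655 m².
Resultant F = γ·h_c·A = 8.40717 × 7.51 × 4.7655 = 300.883 kN.

F ≈ 300.9 kN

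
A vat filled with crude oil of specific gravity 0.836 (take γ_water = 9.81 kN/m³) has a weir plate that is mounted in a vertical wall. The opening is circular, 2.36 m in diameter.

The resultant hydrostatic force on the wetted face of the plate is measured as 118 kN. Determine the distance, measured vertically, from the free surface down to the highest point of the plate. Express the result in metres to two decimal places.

d_top ≈ 2.11 m

γ = 0.836 × 9.81 = 8.20116 kN/m³.
A = π(1.18)² = 4.37435 m².
From F = γ·h_c·A, the centroid depth is h_c = 118/(8.20116 × 4.37435) = 3.28922 m.
The centroid is at the centre, 1.18 m below the top of the plate, so the highest point sits at h_top = 3.28922 − 1.18 = 2.10922 m below the surface.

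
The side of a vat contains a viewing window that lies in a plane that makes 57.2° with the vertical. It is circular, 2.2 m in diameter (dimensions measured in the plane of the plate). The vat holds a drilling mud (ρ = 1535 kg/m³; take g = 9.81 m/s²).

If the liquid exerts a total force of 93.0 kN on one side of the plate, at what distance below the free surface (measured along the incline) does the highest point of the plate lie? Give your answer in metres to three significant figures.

γ = ρg = 1535 × 9.81 / 1000 = 15.05835 kN/m³.
A = π(1.1)² = 3.80133 m².
From F = γ·h_c·A, the centroid depth is h_c = 93.0/(15.05835 × 3.80133) = 1.62469 m.
The plate makes 57.2° with the vertical, i.e. θ = 90° − 57.2° = 32.8° to the horizontal. Measuring y along the incline from the free-surface line, vertical depth h = y·sinθ with sinθ = 0.541708.
Along the incline, y_c = h_c/sinθ = 1.62469/0.541708 = 2.9992 m.
The centroid is at the centre, 1.1 m below the top of the plate, so the highest point sits at y_top = 2.9992 − 1.1 = 1.8992 m along the incline.

y_top ≈ 1.90 m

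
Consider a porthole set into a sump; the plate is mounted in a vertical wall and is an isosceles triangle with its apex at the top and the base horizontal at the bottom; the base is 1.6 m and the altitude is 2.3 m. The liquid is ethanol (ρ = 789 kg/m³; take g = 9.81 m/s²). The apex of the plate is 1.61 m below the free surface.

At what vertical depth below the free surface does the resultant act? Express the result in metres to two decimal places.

γ = ρg = 789 × 9.81 / 1000 = 7.74009 kN/m³.
With the apex up, the centroid sits 2h/3 = 2 × 2.3/3 = 1.53333 m below the apex, so the centroid depth is h_c = 1.61 + 1.53333 = 3.14333 m.
A = ½ × 1.6 × 2.3 = 1.84 m².
Resultant F = γ·h_c·A = 7.74009 × 3.14333 × 1.84 = 44.7666 kN.
I_c = b·h³/36 = 1.6 × 2.3³/36 = 0.540756 m⁴.
Centre of pressure: y_p = y_c + I_c/(y_c·A) = 3.14333 + 0.540756/(3.14333 × 1.84) = 3.14333 + 0.0934961 = 3.23683 m along the plane.

h_p = 3.24 m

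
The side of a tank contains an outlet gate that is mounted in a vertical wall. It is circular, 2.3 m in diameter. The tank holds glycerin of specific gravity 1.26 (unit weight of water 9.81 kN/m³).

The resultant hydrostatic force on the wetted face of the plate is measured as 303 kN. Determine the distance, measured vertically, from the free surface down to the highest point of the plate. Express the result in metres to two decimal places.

γ = 1.26 × 9.81 = 12.3606 kN/m³.
A = π(1.15)² = 4.15476 m².
From F = γ·h_c·A, the centroid depth is h_c = 303/(12.3606 × 4.15476) = 5.90007 m.
The centroid is at the centre, 1.15 m below the top of the plate, so the highest point sits at h_top = 5.90007 − 1.15 = 4.75007 m below the surface.

d_top ≈ 4.75 m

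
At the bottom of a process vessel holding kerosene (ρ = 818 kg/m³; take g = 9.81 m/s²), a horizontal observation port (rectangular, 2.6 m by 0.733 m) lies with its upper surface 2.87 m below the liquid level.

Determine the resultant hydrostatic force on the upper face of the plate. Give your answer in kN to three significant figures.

F ≈ 43.9 kN

γ = ρg = 818 × 9.81 / 1000 = 8.02458 kN/m³.
The plate is horizontal, so pressure is uniform at p = γ·h = 8.02458 × 2.87 = 23.0305 kN/m².
A = 2.6 × 0.733 = 1.9058 m².
F = p·A = 23.0305 × 1.9058 = 43.8915 kN.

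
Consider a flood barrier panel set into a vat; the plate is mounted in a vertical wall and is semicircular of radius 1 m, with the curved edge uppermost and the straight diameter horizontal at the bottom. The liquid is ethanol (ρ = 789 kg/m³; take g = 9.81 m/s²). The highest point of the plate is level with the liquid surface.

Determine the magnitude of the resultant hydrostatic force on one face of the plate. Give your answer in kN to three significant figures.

F ≈ 7.00 kN

γ = ρg = 789 × 9.81 / 1000 = 7.74009 kN/m³.
The centroid lies 4r/(3π) = 0.424413 m above the diameter, so r − 4r/(3π) = 1 − 0.424413 = 0.575587 m below the topmost point, so the centroid depth is h_c = 0.575587 m.
A = πr²/2 = π × 1²/2 = 1.5708 m².
Resultant F = γ·h_c·A = 7.74009 × 0.575587 × 1.5708 = 6.99806 kN.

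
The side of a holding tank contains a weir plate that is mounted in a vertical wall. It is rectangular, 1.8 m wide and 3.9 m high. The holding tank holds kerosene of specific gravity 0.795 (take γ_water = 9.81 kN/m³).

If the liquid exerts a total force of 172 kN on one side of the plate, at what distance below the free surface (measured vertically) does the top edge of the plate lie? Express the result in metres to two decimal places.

γ = 0.795 × 9.81 = 7.79895 kN/m³.
A = 1.8 × 3.9 = 7.02 m².
From F = γ·h_c·A, the centroid depth is h_c = 172/(7.79895 × 7.02) = 3.14163 m.
The centroid lies 3.9/2 = 1.95 m below the top edge, so the top edge sits at h_top = 3.14163 − 1.95 = 1.19163 m below the surface.

d_top ≈ 1.19 m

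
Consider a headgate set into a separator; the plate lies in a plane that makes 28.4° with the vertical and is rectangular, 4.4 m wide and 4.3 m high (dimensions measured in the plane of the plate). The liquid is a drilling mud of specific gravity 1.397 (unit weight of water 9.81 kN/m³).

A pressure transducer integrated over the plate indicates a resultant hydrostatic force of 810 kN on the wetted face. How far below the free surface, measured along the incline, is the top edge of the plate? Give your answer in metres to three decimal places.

γ = 1.397 × 9.81 = 13.70457 kN/m³.
A = 4.4 × 4.3 = 18.92 m².
From F = γ·h_c·A, the centroid depth is h_c = 810/(13.70457 × 18.92) = 3.12391 m.
The plate makes 28.4° with the vertical, i.e. θ = 90° − 28.4° = 61.6° to the horizontal. Measuring y along the incline from the free-surface line, vertical depth h = y·sinθ with sinθ = 0.879649.
Along the incline, y_c = h_c/sinθ = 3.12391/0.879649 = 3.55131 m.
The centroid lies 4.3/2 = 2.15 m below the top edge, so the top edge sits at y_top = 3.55131 − 2.15 = 1.40131 m along the incline.

y_top ≈ 1.401 m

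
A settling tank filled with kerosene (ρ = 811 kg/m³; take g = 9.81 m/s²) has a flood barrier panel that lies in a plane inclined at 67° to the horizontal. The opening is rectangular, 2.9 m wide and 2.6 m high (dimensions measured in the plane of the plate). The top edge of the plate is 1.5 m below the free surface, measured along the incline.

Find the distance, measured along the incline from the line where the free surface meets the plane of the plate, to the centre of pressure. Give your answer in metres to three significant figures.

γ = ρg = 811 × 9.81 / 1000 = 7.95591 kN/m³.
Let θ = 67° be the plate's angle to the horizontal; measure y along the incline from where the plane meets the free surface. Vertical depth h = y·sinθ with sinθ = 0.920505.
The centroid lies 2.6/2 = 1.3 m below the top edge, so y_c = 1.5 + 1.3 = 2.8 m and h_c = 2.8 × 0.920505 = 2.57741 m.
A = 2.9 × 2.6 = 7.54 m².
Resultant F = γ·h_c·A = 7.95591 × 2.57741 × 7.54 = 154.613 kN.
I_c = b·h³/12 = 2.9 × 2.6³/12 = 4.24753 m⁴.
Centre of pressure: y_p = y_c + I_c/(y_c·A) = 2.8 + 4.24753/(2.8 × 7.54) = 2.8 + 0.20119 = 3.00119 m along the plane.

y_p = 3.00 m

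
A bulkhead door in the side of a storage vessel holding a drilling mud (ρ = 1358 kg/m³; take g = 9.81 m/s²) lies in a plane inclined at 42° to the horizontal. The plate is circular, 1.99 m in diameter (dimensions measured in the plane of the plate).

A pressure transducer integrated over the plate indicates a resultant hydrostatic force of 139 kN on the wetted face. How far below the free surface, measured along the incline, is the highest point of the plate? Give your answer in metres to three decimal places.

y_top ≈ 4.018 m

γ = ρg = 1358 × 9.81 / 1000 = 13.32198 kN/m³.
A = π(0.995)² = 3.11026 m².
From F = γ·h_c·A, the centroid depth is h_c = 139/(13.32198 × 3.11026) = 3.35467 m.
Let θ = 42° be the plate's angle to the horizontal; measure y along the incline from where the plane meets the free surface. Vertical depth h = y·sinθ with sinθ = 0.669131.
Along the incline, y_c = h_c/sinθ = 3.35467/0.669131 = 5.01347 m.
The centroid is at the centre, 0.995 m below the top of the plate, so the highest point sits at y_top = 5.01347 − 0.995 = 4.01847 m along the incline.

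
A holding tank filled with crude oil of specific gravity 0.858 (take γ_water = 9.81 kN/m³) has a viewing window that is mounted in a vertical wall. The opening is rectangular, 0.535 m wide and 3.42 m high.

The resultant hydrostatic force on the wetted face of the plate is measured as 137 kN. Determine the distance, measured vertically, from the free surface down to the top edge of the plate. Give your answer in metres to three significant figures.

γ = 0.858 × 9.81 = 8.41698 kN/m³.
A = 0.535 × 3.42 = 1.8297 m².
From F = γ·h_c·A, the centroid depth is h_c = 137/(8.41698 × 1.8297) = 8.89579 m.
The centroid lies 3.42/2 = 1.71 m below the top edge, so the top edge sits at h_top = 8.89579 − 1.71 = 7.18579 m below the surface.

d_top ≈ 7.19 m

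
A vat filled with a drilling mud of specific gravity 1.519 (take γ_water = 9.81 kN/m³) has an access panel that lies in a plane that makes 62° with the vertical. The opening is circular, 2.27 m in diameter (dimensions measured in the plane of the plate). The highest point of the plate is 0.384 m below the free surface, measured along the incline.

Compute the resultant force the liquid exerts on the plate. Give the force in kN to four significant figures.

γ = 1.519 × 9.81 = 14.90139 kN/m³.
The plate makes 62° with the vertical, i.e. θ = 90° − 62° = 28° to the horizontal. Measuring y along the incline from the free-surface line, vertical depth h = y·sinθ with sinθ = 0.469472.
The centroid is at the centre, 1.135 m below the top of the plate, so y_c = 0.384 + 1.135 = 1.519 m and h_c = 1.519 × 0.469472 = 0.713128 m.
A = π(1.135)² = 4.04708 m².
Resultant F = γ·h_c·A = 14.90139 × 0.713128 × 4.04708 = 43.0067 kN.

F ≈ 43.01 kN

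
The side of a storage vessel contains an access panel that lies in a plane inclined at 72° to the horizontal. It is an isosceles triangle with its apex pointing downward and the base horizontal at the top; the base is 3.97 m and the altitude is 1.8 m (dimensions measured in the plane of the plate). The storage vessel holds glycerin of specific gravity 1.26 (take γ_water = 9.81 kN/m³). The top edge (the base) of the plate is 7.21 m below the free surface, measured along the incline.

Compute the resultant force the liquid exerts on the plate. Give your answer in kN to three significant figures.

F ≈ 328 kN

γ = 1.26 × 9.81 = 12.3606 kN/m³.
Let θ = 72° be the plate's angle to the horizontal; measure y along the incline from where the plane meets the free surface. Vertical depth h = y·sinθ with sinθ = 0.951057.
With the apex down, the centroid sits h/3 = 1.8/3 = 0.6 m below the base (the top edge), so y_c = 7.21 + 0.6 = 7.81 m and h_c = 7.81 × 0.951057 = 7.42776 m.
A = ½ × 3.97 × 1.8 = 3.573 m².
Resultant F = γ·h_c·A = 12.3606 × 7.42776 × 3.573 = 328.043 kN.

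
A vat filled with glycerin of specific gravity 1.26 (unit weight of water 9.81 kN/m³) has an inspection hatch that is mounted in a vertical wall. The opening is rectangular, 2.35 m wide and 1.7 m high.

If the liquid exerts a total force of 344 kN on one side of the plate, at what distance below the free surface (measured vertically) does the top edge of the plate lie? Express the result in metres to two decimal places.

d_top ≈ 6.12 m

γ = 1.26 × 9.81 = 12.3606 kN/m³.
A = 2.35 × 1.7 = 3.995 m².
From F = γ·h_c·A, the centroid depth is h_c = 344/(12.3606 × 3.995) = 6.9663 m.
The centroid lies 1.7/2 = 0.85 m below the top edge, so the top edge sits at h_top = 6.9663 − 0.85 = 6.1163 m below the surface.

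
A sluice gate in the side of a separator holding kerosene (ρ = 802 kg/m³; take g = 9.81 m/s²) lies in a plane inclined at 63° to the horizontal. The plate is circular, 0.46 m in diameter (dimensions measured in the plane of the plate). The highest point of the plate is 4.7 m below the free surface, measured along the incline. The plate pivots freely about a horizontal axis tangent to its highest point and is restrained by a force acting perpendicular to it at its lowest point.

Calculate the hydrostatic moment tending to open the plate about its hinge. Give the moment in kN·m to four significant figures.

M ≈ 1.336 kN·m

γ = ρg = 802 × 9.81 / 1000 = 7.86762 kN/m³.
Let θ = 63° be the plate's angle to the horizontal; measure y along the incline from where the plane meets the free surface. Vertical depth h = y·sinθ with sinθ = 0.891007.
The centroid is at the centre, 0.23 m below the top of the plate, so y_c = 4.7 + 0.23 = 4.93 m and h_c = 4.93 × 0.891007 = 4.39266 m.
A = π(0.23)² = 0.16619 m².
Resultant F = γ·h_c·A = 7.86762 × 4.39266 × 0.16619 = 5.74349 kN.
I_c = πr⁴/4 = π × 0.23⁴/4 = 0.00219787 m⁴.
Centre of pressure: y_p = y_c + I_c/(y_c·A) = 4.93 + 0.00219787/(4.93 × 0.16619) = 4.93 + 0.00268256 = 4.93268 m along the plane.
The resultant acts 0.23 + 0.00268256 = 0.232683 m (along the plate) below the hinge at the top edge, so the moment about the hinge is M = F × 0.232683 = 5.74349 × 0.232683 = 1.33641 kN·m.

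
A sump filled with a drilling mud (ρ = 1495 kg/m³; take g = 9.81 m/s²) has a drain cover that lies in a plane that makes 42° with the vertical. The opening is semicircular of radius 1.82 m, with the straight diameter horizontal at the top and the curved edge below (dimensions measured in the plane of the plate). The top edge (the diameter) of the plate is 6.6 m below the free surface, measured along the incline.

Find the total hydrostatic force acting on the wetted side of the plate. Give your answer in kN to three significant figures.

F ≈ 418 kN

γ = ρg = 1495 × 9.81 / 1000 = 14.66595 kN/m³.
The plate makes 42° with the vertical, i.e. θ = 90° − 42° = 48° to the horizontal. Measuring y along the incline from the free-surface line, vertical depth h = y·sinθ with sinθ = 0.743145.
The centroid of a semicircle lies 4r/(3π) = 0.772432 m from the diameter, here below the top edge, so y_c = 6.6 + 0.772432 = 7.37243 m and h_c = 7.37243 × 0.743145 = 5.47878 m.
A = πr²/2 = π × 1.82²/2 = 5.20311 m².
Resultant F = γ·h_c·A = 14.66595 × 5.47878 × 5.20311 = 418.078 kN.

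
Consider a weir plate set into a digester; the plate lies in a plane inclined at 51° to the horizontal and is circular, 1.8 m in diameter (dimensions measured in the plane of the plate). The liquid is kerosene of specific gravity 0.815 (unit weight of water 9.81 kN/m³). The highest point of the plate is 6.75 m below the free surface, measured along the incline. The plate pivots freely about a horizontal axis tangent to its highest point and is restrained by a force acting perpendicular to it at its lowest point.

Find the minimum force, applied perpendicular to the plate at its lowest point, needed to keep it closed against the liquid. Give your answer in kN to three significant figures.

γ = 0.815 × 9.81 = 7.99515 kN/m³.
Let θ = 51° be the plate's angle to the horizontal; measure y along the incline from where the plane meets the free surface. Vertical depth h = y·sinθ with sinθ = 0.777146.
The centroid is at the centre, 0.9 m below the top of the plate, so y_c = 6.75 + 0.9 = 7.65 m and h_c = 7.65 × 0.777146 = 5.94517 m.
A = π(0.9)² = 2.54469 m².
Resultant F = γ·h_c·A = 7.99515 × 5.94517 × 2.54469 = 120.956 kN.
I_c = πr⁴/4 = π × 0.9⁴/4 = 0.5153 m⁴.
Centre of pressure: y_p = y_c + I_c/(y_c·A) = 7.65 + 0.5153/(7.65 × 2.54469) = 7.65 + 0.0264706 = 7.67647 m along the plane.
The resultant acts 0.9 + 0.0264706 = 0.926471 m (along the plate) below the hinge at the top edge, so the moment about the hinge is M = F × 0.926471 = 120.956 × 0.926471 = 112.062 kN·m.
A normal force at the bottom, 1.8 m from the hinge, must supply this moment: P = 112.062/1.8 = 62.2567 kN.

P ≈ 62.3 kN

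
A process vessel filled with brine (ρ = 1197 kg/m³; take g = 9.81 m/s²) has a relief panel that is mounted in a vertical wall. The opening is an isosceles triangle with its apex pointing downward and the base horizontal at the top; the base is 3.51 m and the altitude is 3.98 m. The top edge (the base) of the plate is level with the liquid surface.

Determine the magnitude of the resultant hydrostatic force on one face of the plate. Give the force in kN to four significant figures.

γ = ρg = 1197 × 9.81 / 1000 = 11.74257 kN/m³.
With the apex down, the centroid sits h/3 = 3.98/3 = 1.32667 m below the base (the top edge), so the centroid depth is h_c = 1.32667 m.
A = ½ × 3.51 × 3.98 = 6.9849 m².
Resultant F = γ·h_c·A = 11.74257 × 1.32667 × 6.9849 = 108.814 kN.

F ≈ 108.8 kN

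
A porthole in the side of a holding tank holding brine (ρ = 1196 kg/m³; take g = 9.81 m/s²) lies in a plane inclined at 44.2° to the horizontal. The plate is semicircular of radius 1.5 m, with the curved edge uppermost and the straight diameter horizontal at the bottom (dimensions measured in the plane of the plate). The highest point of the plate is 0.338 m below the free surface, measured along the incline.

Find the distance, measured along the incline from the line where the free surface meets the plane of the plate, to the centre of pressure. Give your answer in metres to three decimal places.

γ = ρg = 1196 × 9.81 / 1000 = 11.73276 kN/m³.
Let θ = 44.2° be the plate's angle to the horizontal; measure y along the incline from where the plane meets the free surface. Vertical depth h = y·sinθ with sinθ = 0.697165.
The centroid lies 4r/(3π) = 0.63662 m above the diameter, so r − 4r/(3π) = 1.5 − 0.63662 = 0.86338 m below the topmost point, so y_c = 0.338 + 0.86338 = 1.20138 m and h_c = 1.20138 × 0.697165 = 0.83756 m.
A = πr²/2 = π × 1.5²/2 = 3.53429 m².
Resultant F = γ·h_c·A = 11.73276 × 0.83756 × 3.53429 = 34.7311 kN.
I_c = (π/8 − 8/(9π))·r⁴ = 0.109757 × 1.5⁴ = 0.555645 m⁴.
Centre of pressure: y_p = y_c + I_c/(y_c·A) = 1.20138 + 0.555645/(1.20138 × 3.53429) = 1.20138 + 0.130862 = 1.33224 m along the plane.

y_p = 1.332 m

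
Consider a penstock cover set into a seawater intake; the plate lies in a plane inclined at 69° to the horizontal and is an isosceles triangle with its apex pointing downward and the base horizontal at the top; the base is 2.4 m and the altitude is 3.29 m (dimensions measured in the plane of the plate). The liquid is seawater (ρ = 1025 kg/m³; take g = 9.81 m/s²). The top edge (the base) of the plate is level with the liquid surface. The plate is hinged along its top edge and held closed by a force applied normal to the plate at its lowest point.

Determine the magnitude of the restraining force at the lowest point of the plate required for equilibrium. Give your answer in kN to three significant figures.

γ = ρg = 1025 × 9.81 / 1000 = 10.05525 kN/m³.
Let θ = 69° be the plate's angle to the horizontal; measure y along the incline from where the plane meets the free surface. Vertical depth h = y·sinθ with sinθ = 0.933580.
With the apex down, the centroid sits h/3 = 3.29/3 = 1.09667 m below the base (the top edge), so y_c = 1.09667 m and h_c = 1.09667 × 0.933580 = 1.02383 m.
A = ½ × 2.4 × 3.29 = 3.948 m².
Resultant F = γ·h_c·A = 10.05525 × 1.02383 × 3.948 = 40.6441 kN.
I_c = b·h³/36 = 2.4 × 3.29³/36 = 2.37409 m⁴.
Centre of pressure: y_p = y_c + I_c/(y_c·A) = 1.09667 + 2.37409/(1.09667 × 3.948) = 1.09667 + 0.548333 = 1.645 m along the plane.
The resultant acts 1.09667 + 0.548333 = 1.645 m (along the plate) below the hinge at the top edge, so the moment about the hinge is M = F × 1.645 = 40.6441 × 1.645 = 66.8595 kN·m.
A normal force at the bottom, 3.29 m from the hinge, must supply this moment: P = 66.8595/3.29 = 20.322 kN.

P ≈ 20.3 kN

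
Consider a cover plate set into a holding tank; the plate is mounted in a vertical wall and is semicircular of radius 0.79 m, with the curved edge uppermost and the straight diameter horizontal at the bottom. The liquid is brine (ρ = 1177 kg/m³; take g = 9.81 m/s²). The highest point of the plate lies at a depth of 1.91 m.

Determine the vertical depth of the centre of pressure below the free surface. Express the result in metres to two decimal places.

h_p = 2.38 m

γ = ρg = 1177 × 9.81 / 1000 = 11.54637 kN/m³.
The centroid lies 4r/(3π) = 0.335286 m above the diameter, so r − 4r/(3π) = 0.79 − 0.335286 = 0.454714 m below the topmost point, so the centroid depth is h_c = 1.91 + 0.454714 = 2.36471 m.
A = πr²/2 = π × 0.79²/2 = 0.980334 m².
Resultant F = γ·h_c·A = 11.54637 × 2.36471 × 0.980334 = 26.7669 kN.
I_c = (π/8 − 8/(9π))·r⁴ = 0.109757 × 0.79⁴ = 0.0427504 m⁴.
Centre of pressure: y_p = y_c + I_c/(y_c·A) = 2.36471 + 0.0427504/(2.36471 × 0.980334) = 2.36471 + 0.0184412 = 2.38315 m along the plane.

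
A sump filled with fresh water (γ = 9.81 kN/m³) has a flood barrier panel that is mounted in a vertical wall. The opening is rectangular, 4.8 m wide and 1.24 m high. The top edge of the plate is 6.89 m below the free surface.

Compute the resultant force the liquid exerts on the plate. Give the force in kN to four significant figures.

F ≈ 438.5 kN

γ = 9.81 kN/m³.
The centroid lies 1.24/2 = 0.62 m below the top edge, so the centroid depth is h_c = 6.89 + 0.62 = 7.51 m.
A = 4.8 × 1.24 = 5.952 m².
Resultant F = γ·h_c·A = 9.81 × 7.51 × 5.952 = 438.502 kN.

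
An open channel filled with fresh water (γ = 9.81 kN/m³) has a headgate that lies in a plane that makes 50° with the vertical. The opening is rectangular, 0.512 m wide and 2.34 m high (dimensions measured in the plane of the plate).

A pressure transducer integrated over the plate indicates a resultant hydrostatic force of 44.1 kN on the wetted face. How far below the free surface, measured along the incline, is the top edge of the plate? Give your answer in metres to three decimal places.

y_top ≈ 4.667 m

γ = 9.81 kN/m³.
A = 0.512 × 2.34 = 1.19808 m².
From F = γ·h_c·A, the centroid depth is h_c = 44.1/(9.81 × 1.19808) = 3.75218 m.
The plate makes 50° with the vertical, i.e. θ = 90° − 50° = 40° to the horizontal. Measuring y along the incline from the free-surface line, vertical depth h = y·sinθ with sinθ = 0.642788.
Along the incline, y_c = h_c/sinθ = 3.75218/0.642788 = 5.83735 m.
The centroid lies 2.34/2 = 1.17 m below the top edge, so the top edge sits at y_top = 5.83735 − 1.17 = 4.66735 m along the incline.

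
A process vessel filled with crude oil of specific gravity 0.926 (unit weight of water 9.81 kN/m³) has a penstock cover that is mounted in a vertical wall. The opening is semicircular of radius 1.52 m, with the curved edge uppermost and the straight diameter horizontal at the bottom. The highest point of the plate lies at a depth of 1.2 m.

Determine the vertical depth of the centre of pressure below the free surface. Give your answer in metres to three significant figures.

γ = 0.926 × 9.81 = 9.08406 kN/m³.
The centroid lies 4r/(3π) = 0.645108 m above the diameter, so r − 4r/(3π) = 1.52 − 0.645108 = 0.874892 m below the topmost point, so the centroid depth is h_c = 1.2 + 0.874892 = 2.07489 m.
A = πr²/2 = π × 1.52²/2 = 3.62917 m².
Resultant F = γ·h_c·A = 9.08406 × 2.07489 × 3.62917 = 68.4041 kN.
I_c = (π/8 − 8/(9π))·r⁴ = 0.109757 × 1.52⁴ = 0.585877 m⁴.
Centre of pressure: y_p = y_c + I_c/(y_c·A) = 2.07489 + 0.585877/(2.07489 × 3.62917) = 2.07489 + 0.0778044 = 2.15269 m along the plane.

h_p = 2.15 m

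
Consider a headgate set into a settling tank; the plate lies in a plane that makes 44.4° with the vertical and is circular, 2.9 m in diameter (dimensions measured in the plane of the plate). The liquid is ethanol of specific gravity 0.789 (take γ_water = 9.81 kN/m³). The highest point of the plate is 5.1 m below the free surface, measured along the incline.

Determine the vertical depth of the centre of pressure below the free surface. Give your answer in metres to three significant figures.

γ = 0.789 × 9.81 = 7.74009 kN/m³.
The plate makes 44.4° with the vertical, i.e. θ = 90° − 44.4° = 45.6° to the horizontal. Measuring y along the incline from the free-surface line, vertical depth h = y·sinθ with sinθ = 0.714473.
The centroid is at the centre, 1.45 m below the top of the plate, so y_c = 5.1 + 1.45 = 6.55 m and h_c = 6.55 × 0.714473 = 4.6798 m.
A = π(1.45)² = 6.6052 m².
Resultant F = γ·h_c·A = 7.74009 × 4.6798 × 6.6052 = 239.254 kN.
I_c = πr⁴/4 = π × 1.45⁴/4 = 3.47186 m⁴.
Centre of pressure: y_p = y_c + I_c/(y_c·A) = 6.55 + 3.47186/(6.55 × 6.6052) = 6.55 + 0.0802481 = 6.63025 m along the plane.
Vertically, h_p = y_p·sinθ = 6.63025 × 0.714473 = 4.73713 m.

h_p = 4.74 m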